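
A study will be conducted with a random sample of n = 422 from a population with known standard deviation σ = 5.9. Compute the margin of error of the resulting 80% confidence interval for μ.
Margin of error = 0.37

Margin of error = z* · σ/√n
= 1.282 · 5.9/√422
= 1.282 · 5.9/20.5426
= 0.37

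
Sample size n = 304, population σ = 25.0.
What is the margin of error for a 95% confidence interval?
Margin of error = 2.81

Margin of error = z* · σ/√n
= 1.960 · 25.0/√304
= 1.960 · 25.0/17.4356
= 2.81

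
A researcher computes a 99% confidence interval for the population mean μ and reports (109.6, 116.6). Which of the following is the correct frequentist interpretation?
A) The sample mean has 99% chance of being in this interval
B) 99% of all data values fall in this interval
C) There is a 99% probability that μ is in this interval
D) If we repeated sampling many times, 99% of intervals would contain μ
D

A) Wrong — x̄ is observed and sits in the interval by construction.
B) Wrong — a CI is about the parameter μ, not individual data values.
C) Wrong — μ is fixed; the randomness lives in the interval, not in μ.
D) Correct — this is the frequentist long-run coverage interpretation.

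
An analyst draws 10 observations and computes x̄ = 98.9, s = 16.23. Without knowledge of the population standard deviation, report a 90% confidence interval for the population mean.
(89.49, 108.31)

t-interval (σ unknown):
df = n - 1 = 9
t* = 1.833 for 90% confidence

Margin of error = t* · s/√n = 1.833 · 16.23/√10 = 9.41

CI: (89.49, 108.31)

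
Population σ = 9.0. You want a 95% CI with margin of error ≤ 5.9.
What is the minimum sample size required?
n ≥ 9

For margin E ≤ 5.9:
n ≥ (z* · σ / E)²
n ≥ (1.960 · 9.0 / 5.9)²
n ≥ 8.94

Minimum n = 9 (rounding up)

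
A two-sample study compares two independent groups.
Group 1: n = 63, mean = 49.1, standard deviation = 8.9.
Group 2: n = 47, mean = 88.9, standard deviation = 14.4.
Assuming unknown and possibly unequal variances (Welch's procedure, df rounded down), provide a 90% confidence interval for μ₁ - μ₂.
(-43.77, -35.83)

Difference: x̄₁ - x̄₂ = -39.80
SE = √(s₁²/n₁ + s₂²/n₂) = √(8.9²/63 + 14.4²/47) = 2.3810
df = 71.64 → 71 (Welch–Satterthwaite, rounded down)
t* = 1.667

CI: -39.80 ± 1.667 · 2.3810 = -39.80 ± 3.97 = (-43.77, -35.83)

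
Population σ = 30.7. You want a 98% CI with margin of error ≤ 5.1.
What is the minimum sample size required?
n ≥ 197

For margin E ≤ 5.1:
n ≥ (z* · σ / E)²
n ≥ (2.326 · 30.7 / 5.1)²
n ≥ 196.05

Minimum n = 197 (rounding up)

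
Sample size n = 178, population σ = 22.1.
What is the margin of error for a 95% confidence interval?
Margin of error = 3.25

Margin of error = z* · σ/√n
= 1.960 · 22.1/√178
= 1.960 · 22.1/13.3417
= 3.25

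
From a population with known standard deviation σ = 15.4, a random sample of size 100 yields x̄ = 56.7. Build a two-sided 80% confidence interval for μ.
(54.73, 58.67)

z-interval (σ known):
z* = 1.282 for 80% confidence

Margin of error = z* · σ/√n = 1.282 · 15.4/√100 = 1.97

CI: (56.7 - 1.97, 56.7 + 1.97) = (54.73, 58.67)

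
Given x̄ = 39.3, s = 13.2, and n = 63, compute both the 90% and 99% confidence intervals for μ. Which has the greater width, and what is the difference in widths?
99% CI is wider by 3.29

df = 62
90% CI: t* = 1.670, (36.52, 42.08), width = 2 · t* · s/√n = 5.55
99% CI: t* = 2.657, (34.88, 43.72), width = 2 · t* · s/√n = 8.84

The 99% CI is wider by 8.84 - 5.55 = 3.29.
Higher confidence requires a wider interval.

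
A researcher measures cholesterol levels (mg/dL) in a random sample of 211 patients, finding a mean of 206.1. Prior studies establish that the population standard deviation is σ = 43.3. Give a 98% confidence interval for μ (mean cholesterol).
(199.17, 213.03)

z-interval (σ known):
z* = 2.326 for 98% confidence

Margin of error = z* · σ/√n = 2.326 · 43.3/√211 = 6.93

CI: (206.1 - 6.93, 206.1 + 6.93) = (199.17, 213.03)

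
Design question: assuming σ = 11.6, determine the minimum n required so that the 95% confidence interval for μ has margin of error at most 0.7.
n ≥ 1055

For margin E ≤ 0.7:
n ≥ (z* · σ / E)²
n ≥ (1.960 · 11.6 / 0.7)²
n ≥ 1054.95

Minimum n = 1055 (rounding up)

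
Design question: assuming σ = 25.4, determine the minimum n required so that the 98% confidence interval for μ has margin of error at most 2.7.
n ≥ 479

For margin E ≤ 2.7:
n ≥ (z* · σ / E)²
n ≥ (2.326 · 25.4 / 2.7)²
n ≥ 478.81

Minimum n = 479 (rounding up)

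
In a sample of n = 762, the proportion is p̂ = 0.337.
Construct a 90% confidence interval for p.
(0.309, 0.365)

Proportion CI:
SE = √(p̂(1-p̂)/n) = √(0.337 · 0.663 / 762) = 0.01712

z* = 1.645
Margin = z* · SE = 1.645 · 0.01712 = 0.0282

CI: 0.337 ± 0.0282 = (0.309, 0.365)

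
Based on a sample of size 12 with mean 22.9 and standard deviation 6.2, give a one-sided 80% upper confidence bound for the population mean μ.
μ ≤ 24.47

Upper bound (one-sided):
t* = 0.876 (one-sided for 80%)
Upper bound = x̄ + t* · s/√n = 22.9 + 0.876 · 6.2/√12 = 24.47

We are 80% confident that μ ≤ 24.47.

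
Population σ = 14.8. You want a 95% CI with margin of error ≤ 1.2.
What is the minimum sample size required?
n ≥ 585

For margin E ≤ 1.2:
n ≥ (z* · σ / E)²
n ≥ (1.960 · 14.8 / 1.2)²
n ≥ 584.35

Minimum n = 585 (rounding up)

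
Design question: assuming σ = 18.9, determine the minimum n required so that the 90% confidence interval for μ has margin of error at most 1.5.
n ≥ 430

For margin E ≤ 1.5:
n ≥ (z* · σ / E)²
n ≥ (1.645 · 18.9 / 1.5)²
n ≥ 429.61

Minimum n = 430 (rounding up)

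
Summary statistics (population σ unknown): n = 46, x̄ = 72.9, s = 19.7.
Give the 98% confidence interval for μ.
(65.89, 79.91)

t-interval (σ unknown):
df = n - 1 = 45
t* = 2.412 for 98% confidence

Margin of error = t* · s/√n = 2.412 · 19.7/√46 = 7.01

CI: (65.89, 79.91)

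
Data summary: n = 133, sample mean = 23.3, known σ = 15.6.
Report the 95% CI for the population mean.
(20.65, 25.95)

z-interval (σ known):
z* = 1.960 for 95% confidence

Margin of error = z* · σ/√n = 1.960 · 15.6/√133 = 2.65

CI: (23.3 - 2.65, 23.3 + 2.65) = (20.65, 25.95)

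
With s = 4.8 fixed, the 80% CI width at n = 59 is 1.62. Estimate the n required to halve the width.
n ≈ 236

CI width ∝ 1/√n
To reduce width by factor 2, need √n to grow by 2 → need 2² = 4 times as many samples.

Current: n = 59, width = 1.62
New: n = 236, width ≈ 0.80

Width reduced by factor of 1.62/0.80 = 2.02.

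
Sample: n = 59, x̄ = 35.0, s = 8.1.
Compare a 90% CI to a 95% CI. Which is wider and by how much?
95% CI is wider by 0.69

df = 58
90% CI: t* = 1.672, (33.24, 36.76), width = 2 · t* · s/√n = 3.53
95% CI: t* = 2.002, (32.89, 37.11), width = 2 · t* · s/√n = 4.22

The 95% CI is wider by 4.22 - 3.53 = 0.69.
Higher confidence requires a wider interval.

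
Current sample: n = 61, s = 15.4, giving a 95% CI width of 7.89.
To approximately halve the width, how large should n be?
n ≈ 244

CI width ∝ 1/√n
To reduce width by factor 2, need √n to grow by 2 → need 2² = 4 times as many samples.

Current: n = 61, width = 7.89
New: n = 244, width ≈ 3.88

Width reduced by factor of 7.89/3.88 = 2.03.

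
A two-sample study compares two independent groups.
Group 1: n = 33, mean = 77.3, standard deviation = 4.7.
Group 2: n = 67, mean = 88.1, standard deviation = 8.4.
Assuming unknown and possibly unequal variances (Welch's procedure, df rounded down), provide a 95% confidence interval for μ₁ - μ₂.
(-13.41, -8.19)

Difference: x̄₁ - x̄₂ = -10.80
SE = √(s₁²/n₁ + s₂²/n₂) = √(4.7²/33 + 8.4²/67) = 1.3125
df = 96.31 → 96 (Welch–Satterthwaite, rounded down)
t* = 1.985

CI: -10.80 ± 1.985 · 1.3125 = -10.80 ± 2.61 = (-13.41, -8.19)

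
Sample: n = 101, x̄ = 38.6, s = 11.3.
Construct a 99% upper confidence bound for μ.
μ ≤ 41.26

Upper bound (one-sided):
t* = 2.364 (one-sided for 99%)
Upper bound = x̄ + t* · s/√n = 38.6 + 2.364 · 11.3/√101 = 41.26

We are 99% confident that μ ≤ 41.26.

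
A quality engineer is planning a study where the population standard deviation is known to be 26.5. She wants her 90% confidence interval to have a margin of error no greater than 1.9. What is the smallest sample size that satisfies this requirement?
n ≥ 527

For margin E ≤ 1.9:
n ≥ (z* · σ / E)²
n ≥ (1.645 · 26.5 / 1.9)²
n ≥ 526.40

Minimum n = 527 (rounding up)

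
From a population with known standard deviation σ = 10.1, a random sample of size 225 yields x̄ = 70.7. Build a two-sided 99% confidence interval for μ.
(68.97, 72.43)

z-interval (σ known):
z* = 2.576 for 99% confidence

Margin of error = z* · σ/√n = 2.576 · 10.1/√225 = 1.73

CI: (70.7 - 1.73, 70.7 + 1.73) = (68.97, 72.43)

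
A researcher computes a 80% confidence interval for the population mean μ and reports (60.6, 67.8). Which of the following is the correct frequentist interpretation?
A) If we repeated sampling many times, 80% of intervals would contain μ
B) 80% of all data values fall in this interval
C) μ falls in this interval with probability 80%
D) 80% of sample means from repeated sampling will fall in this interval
A

A) Correct — this is the frequentist long-run coverage interpretation.
B) Wrong — a CI is about the parameter μ, not individual data values.
C) Wrong — μ is fixed; the randomness lives in the interval, not in μ.
D) Wrong — coverage applies to intervals containing μ, not to future x̄ values.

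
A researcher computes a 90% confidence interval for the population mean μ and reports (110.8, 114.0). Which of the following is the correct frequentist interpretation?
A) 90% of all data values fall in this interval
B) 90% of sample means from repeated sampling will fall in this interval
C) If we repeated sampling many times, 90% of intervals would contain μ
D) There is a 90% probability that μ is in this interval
C

A) Wrong — a CI is about the parameter μ, not individual data values.
B) Wrong — coverage applies to intervals containing μ, not to future x̄ values.
C) Correct — this is the frequentist long-run coverage interpretation.
D) Wrong — μ is fixed; the randomness lives in the interval, not in μ.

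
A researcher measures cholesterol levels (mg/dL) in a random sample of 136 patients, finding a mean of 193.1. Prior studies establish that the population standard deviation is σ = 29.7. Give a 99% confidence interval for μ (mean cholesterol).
(186.54, 199.66)

z-interval (σ known):
z* = 2.576 for 99% confidence

Margin of error = z* · σ/√n = 2.576 · 29.7/√136 = 6.56

CI: (193.1 - 6.56, 193.1 + 6.56) = (186.54, 199.66)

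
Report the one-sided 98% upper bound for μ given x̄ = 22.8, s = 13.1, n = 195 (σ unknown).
μ ≤ 24.74

Upper bound (one-sided):
t* = 2.068 (one-sided for 98%)
Upper bound = x̄ + t* · s/√n = 22.8 + 2.068 · 13.1/√195 = 24.74

We are 98% confident that μ ≤ 24.74.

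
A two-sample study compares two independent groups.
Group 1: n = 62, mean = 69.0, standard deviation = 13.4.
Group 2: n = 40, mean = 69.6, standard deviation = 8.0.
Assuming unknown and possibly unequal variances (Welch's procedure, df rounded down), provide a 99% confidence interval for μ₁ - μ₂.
(-6.17, 4.97)

Difference: x̄₁ - x̄₂ = -0.60
SE = √(s₁²/n₁ + s₂²/n₂) = √(13.4²/62 + 8.0²/40) = 2.1204
df = 99.51 → 99 (Welch–Satterthwaite, rounded down)
t* = 2.626

CI: -0.60 ± 2.626 · 2.1204 = -0.60 ± 5.57 = (-6.17, 4.97)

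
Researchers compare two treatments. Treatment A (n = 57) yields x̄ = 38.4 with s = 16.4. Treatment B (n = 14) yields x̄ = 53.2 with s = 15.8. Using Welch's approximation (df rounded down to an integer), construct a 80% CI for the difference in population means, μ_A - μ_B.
(-21.09, -8.51)

Difference: x̄₁ - x̄₂ = -14.80
SE = √(s₁²/n₁ + s₂²/n₂) = √(16.4²/57 + 15.8²/14) = 4.7487
df = 20.46 → 20 (Welch–Satterthwaite, rounded down)
t* = 1.325

CI: -14.80 ± 1.325 · 4.7487 = -14.80 ± 6.29 = (-21.09, -8.51)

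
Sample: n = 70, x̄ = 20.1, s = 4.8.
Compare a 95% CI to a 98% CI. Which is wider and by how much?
98% CI is wider by 0.44

df = 69
95% CI: t* = 1.995, (18.96, 21.24), width = 2 · t* · s/√n = 2.29
98% CI: t* = 2.382, (18.73, 21.47), width = 2 · t* · s/√n = 2.73

The 98% CI is wider by 2.73 - 2.29 = 0.44.
Higher confidence requires a wider interval.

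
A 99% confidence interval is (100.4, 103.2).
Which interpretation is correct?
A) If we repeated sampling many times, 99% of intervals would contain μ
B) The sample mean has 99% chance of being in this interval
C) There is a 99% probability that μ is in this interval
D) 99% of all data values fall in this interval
A

A) Correct — this is the frequentist long-run coverage interpretation.
B) Wrong — x̄ is observed and sits in the interval by construction.
C) Wrong — μ is fixed; the randomness lives in the interval, not in μ.
D) Wrong — a CI is about the parameter μ, not individual data values.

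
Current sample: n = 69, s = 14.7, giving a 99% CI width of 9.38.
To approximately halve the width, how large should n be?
n ≈ 276

CI width ∝ 1/√n
To reduce width by factor 2, need √n to grow by 2 → need 2² = 4 times as many samples.

Current: n = 69, width = 9.38
New: n = 276, width ≈ 4.59

Width reduced by factor of 9.38/4.59 = 2.04.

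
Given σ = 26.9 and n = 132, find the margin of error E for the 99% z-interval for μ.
Margin of error = 6.03

Margin of error = z* · σ/√n
= 2.576 · 26.9/√132
= 2.576 · 26.9/11.4891
= 6.03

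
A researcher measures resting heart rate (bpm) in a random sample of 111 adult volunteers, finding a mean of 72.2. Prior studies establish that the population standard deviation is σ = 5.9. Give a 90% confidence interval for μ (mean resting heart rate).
(71.28, 73.12)

z-interval (σ known):
z* = 1.645 for 90% confidence

Margin of error = z* · σ/√n = 1.645 · 5.9/√111 = 0.92

CI: (72.2 - 0.92, 72.2 + 0.92) = (71.28, 73.12)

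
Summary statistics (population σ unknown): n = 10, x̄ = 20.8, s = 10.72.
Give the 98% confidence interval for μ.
(11.24, 30.36)

t-interval (σ unknown):
df = n - 1 = 9
t* = 2.821 for 98% confidence

Margin of error = t* · s/√n = 2.821 · 10.72/√10 = 9.56

CI: (11.24, 30.36)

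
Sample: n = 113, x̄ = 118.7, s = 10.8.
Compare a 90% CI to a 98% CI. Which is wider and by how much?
98% CI is wider by 1.43

df = 112
90% CI: t* = 1.659, (117.01, 120.39), width = 2 · t* · s/√n = 3.37
98% CI: t* = 2.360, (116.30, 121.10), width = 2 · t* · s/√n = 4.80

The 98% CI is wider by 4.80 - 3.37 = 1.43.
Higher confidence requires a wider interval.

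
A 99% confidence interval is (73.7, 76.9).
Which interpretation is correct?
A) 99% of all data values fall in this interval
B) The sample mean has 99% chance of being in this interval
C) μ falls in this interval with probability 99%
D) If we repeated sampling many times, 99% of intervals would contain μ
D

A) Wrong — a CI is about the parameter μ, not individual data values.
B) Wrong — x̄ is observed and sits in the interval by construction.
C) Wrong — μ is fixed; the randomness lives in the interval, not in μ.
D) Correct — this is the frequentist long-run coverage interpretation.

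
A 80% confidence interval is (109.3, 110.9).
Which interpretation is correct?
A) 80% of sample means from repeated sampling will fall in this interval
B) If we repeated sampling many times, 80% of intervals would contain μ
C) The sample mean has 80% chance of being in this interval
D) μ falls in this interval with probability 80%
B

A) Wrong — coverage applies to intervals containing μ, not to future x̄ values.
B) Correct — this is the frequentist long-run coverage interpretation.
C) Wrong — x̄ is observed and sits in the interval by construction.
D) Wrong — μ is fixed; the randomness lives in the interval, not in μ.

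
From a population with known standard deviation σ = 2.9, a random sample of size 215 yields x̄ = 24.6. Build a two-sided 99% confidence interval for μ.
(24.09, 25.11)

z-interval (σ known):
z* = 2.576 for 99% confidence

Margin of error = z* · σ/√n = 2.576 · 2.9/√215 = 0.51

CI: (24.6 - 0.51, 24.6 + 0.51) = (24.09, 25.11)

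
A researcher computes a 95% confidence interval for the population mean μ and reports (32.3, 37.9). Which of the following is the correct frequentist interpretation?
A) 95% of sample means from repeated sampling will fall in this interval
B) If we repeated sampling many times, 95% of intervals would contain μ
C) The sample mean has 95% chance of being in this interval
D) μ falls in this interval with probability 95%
B

A) Wrong — coverage applies to intervals containing μ, not to future x̄ values.
B) Correct — this is the frequentist long-run coverage interpretation.
C) Wrong — x̄ is observed and sits in the interval by construction.
D) Wrong — μ is fixed; the randomness lives in the interval, not in μ.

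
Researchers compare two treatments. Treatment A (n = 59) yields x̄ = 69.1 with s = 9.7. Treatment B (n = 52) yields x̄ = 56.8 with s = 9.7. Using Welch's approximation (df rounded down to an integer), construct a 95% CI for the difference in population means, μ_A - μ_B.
(8.64, 15.96)

Difference: x̄₁ - x̄₂ = 12.30
SE = √(s₁²/n₁ + s₂²/n₂) = √(9.7²/59 + 9.7²/52) = 1.8450
df = 107.26 → 107 (Welch–Satterthwaite, rounded down)
t* = 1.982

CI: 12.30 ± 1.982 · 1.8450 = 12.30 ± 3.66 = (8.64, 15.96)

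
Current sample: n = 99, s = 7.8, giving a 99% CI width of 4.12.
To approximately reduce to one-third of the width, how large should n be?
n ≈ 891

CI width ∝ 1/√n
To reduce width by factor 3, need √n to grow by 3 → need 3² = 9 times as many samples.

Current: n = 99, width = 4.12
New: n = 891, width ≈ 1.35

Width reduced by factor of 4.12/1.35 = 3.05.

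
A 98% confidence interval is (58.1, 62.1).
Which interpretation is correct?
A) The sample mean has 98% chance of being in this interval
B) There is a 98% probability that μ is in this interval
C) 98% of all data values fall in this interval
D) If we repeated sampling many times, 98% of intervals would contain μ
D

A) Wrong — x̄ is observed and sits in the interval by construction.
B) Wrong — μ is fixed; the randomness lives in the interval, not in μ.
C) Wrong — a CI is about the parameter μ, not individual data values.
D) Correct — this is the frequentist long-run coverage interpretation.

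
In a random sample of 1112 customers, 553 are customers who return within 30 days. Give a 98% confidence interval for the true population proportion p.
(0.462, 0.532)

Proportion CI:
p̂ = 553/1112 = 0.49730
SE = √(p̂(1-p̂)/n) = √(0.49730 · 0.50270 / 1112) = 0.01499

z* = 2.326
Margin = z* · SE = 2.326 · 0.01499 = 0.0349

CI: 0.49730 ± 0.0349 = (0.462, 0.532)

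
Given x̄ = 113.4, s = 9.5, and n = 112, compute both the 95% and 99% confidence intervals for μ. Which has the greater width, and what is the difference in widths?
99% CI is wider by 1.15

df = 111
95% CI: t* = 1.982, (111.62, 115.18), width = 2 · t* · s/√n = 3.56
99% CI: t* = 2.621, (111.05, 115.75), width = 2 · t* · s/√n = 4.71

The 99% CI is wider by 4.71 - 3.56 = 1.15.
Higher confidence requires a wider interval.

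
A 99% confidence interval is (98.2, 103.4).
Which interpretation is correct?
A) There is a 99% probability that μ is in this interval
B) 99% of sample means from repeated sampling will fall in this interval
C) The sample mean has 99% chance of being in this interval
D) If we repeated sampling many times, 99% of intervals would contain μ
D

A) Wrong — μ is fixed; the randomness lives in the interval, not in μ.
B) Wrong — coverage applies to intervals containing μ, not to future x̄ values.
C) Wrong — x̄ is observed and sits in the interval by construction.
D) Correct — this is the frequentist long-run coverage interpretation.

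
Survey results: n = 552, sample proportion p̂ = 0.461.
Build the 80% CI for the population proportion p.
(0.434, 0.488)

Proportion CI:
SE = √(p̂(1-p̂)/n) = √(0.461 · 0.539 / 552) = 0.02122

z* = 1.282
Margin = z* · SE = 1.282 · 0.02122 = 0.0272

CI: 0.461 ± 0.0272 = (0.434, 0.488)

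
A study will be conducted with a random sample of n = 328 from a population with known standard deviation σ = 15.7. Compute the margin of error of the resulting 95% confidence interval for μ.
Margin of error = 1.70

Margin of error = z* · σ/√n
= 1.960 · 15.7/√328
= 1.960 · 15.7/18.1108
= 1.70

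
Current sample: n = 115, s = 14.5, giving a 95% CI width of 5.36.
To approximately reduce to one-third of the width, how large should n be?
n ≈ 1035

CI width ∝ 1/√n
To reduce width by factor 3, need √n to grow by 3 → need 3² = 9 times as many samples.

Current: n = 115, width = 5.36
New: n = 1035, width ≈ 1.77

Width reduced by factor of 5.36/1.77 = 3.03.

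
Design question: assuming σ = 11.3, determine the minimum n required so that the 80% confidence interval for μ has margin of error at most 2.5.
n ≥ 34

For margin E ≤ 2.5:
n ≥ (z* · σ / E)²
n ≥ (1.282 · 11.3 / 2.5)²
n ≥ 33.58

Minimum n = 34 (rounding up)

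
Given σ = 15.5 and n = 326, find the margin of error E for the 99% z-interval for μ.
Margin of error = 2.21

Margin of error = z* · σ/√n
= 2.576 · 15.5/√326
= 2.576 · 15.5/18.0555
= 2.21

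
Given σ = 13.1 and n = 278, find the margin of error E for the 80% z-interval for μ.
Margin of error = 1.01

Margin of error = z* · σ/√n
= 1.282 · 13.1/√278
= 1.282 · 13.1/16.6733
= 1.01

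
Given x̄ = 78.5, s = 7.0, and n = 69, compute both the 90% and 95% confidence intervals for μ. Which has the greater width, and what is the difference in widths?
95% CI is wider by 0.55

df = 68
90% CI: t* = 1.668, (77.09, 79.91), width = 2 · t* · s/√n = 2.81
95% CI: t* = 1.995, (76.82, 80.18), width = 2 · t* · s/√n = 3.36

The 95% CI is wider by 3.36 - 2.81 = 0.55.
Higher confidence requires a wider interval.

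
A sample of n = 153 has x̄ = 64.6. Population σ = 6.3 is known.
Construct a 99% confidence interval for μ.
(63.29, 65.91)

z-interval (σ known):
z* = 2.576 for 99% confidence

Margin of error = z* · σ/√n = 2.576 · 6.3/√153 = 1.31

CI: (64.6 - 1.31, 64.6 + 1.31) = (63.29, 65.91)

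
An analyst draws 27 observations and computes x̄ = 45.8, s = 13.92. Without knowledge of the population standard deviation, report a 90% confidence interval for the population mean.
(41.23, 50.37)

t-interval (σ unknown):
df = n - 1 = 26
t* = 1.706 for 90% confidence

Margin of error = t* · s/√n = 1.706 · 13.92/√27 = 4.57

CI: (41.23, 50.37)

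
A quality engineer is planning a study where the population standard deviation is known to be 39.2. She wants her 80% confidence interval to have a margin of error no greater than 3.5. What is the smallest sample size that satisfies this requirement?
n ≥ 207

For margin E ≤ 3.5:
n ≥ (z* · σ / E)²
n ≥ (1.282 · 39.2 / 3.5)²
n ≥ 206.16

Minimum n = 207 (rounding up)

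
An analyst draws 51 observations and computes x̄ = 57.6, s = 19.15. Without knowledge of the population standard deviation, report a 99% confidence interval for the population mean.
(50.42, 64.78)

t-interval (σ unknown):
df = n - 1 = 50
t* = 2.678 for 99% confidence

Margin of error = t* · s/√n = 2.678 · 19.15/√51 = 7.18

CI: (50.42, 64.78)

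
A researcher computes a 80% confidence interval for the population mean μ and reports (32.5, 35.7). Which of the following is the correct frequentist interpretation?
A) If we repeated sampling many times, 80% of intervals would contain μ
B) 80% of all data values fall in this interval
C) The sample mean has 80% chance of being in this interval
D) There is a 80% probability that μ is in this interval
A

A) Correct — this is the frequentist long-run coverage interpretation.
B) Wrong — a CI is about the parameter μ, not individual data values.
C) Wrong — x̄ is observed and sits in the interval by construction.
D) Wrong — μ is fixed; the randomness lives in the interval, not in μ.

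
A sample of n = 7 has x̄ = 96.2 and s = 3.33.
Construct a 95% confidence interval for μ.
(93.12, 99.28)

t-interval (σ unknown):
df = n - 1 = 6
t* = 2.447 for 95% confidence

Margin of error = t* · s/√n = 2.447 · 3.33/√7 = 3.08

CI: (93.12, 99.28)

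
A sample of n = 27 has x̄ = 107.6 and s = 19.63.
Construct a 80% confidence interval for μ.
(102.63, 112.57)

t-interval (σ unknown):
df = n - 1 = 26
t* = 1.315 for 80% confidence

Margin of error = t* · s/√n = 1.315 · 19.63/√27 = 4.97

CI: (102.63, 112.57)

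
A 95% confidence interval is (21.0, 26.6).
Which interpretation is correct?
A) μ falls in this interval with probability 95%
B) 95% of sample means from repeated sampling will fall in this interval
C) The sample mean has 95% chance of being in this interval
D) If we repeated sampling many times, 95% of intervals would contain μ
D

A) Wrong — μ is fixed; the randomness lives in the interval, not in μ.
B) Wrong — coverage applies to intervals containing μ, not to future x̄ values.
C) Wrong — x̄ is observed and sits in the interval by construction.
D) Correct — this is the frequentist long-run coverage interpretation.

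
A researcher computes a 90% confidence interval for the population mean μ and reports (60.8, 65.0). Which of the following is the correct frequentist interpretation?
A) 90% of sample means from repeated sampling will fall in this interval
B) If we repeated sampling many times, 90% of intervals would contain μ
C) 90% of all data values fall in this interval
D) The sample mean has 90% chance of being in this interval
B

A) Wrong — coverage applies to intervals containing μ, not to future x̄ values.
B) Correct — this is the frequentist long-run coverage interpretation.
C) Wrong — a CI is about the parameter μ, not individual data values.
D) Wrong — x̄ is observed and sits in the interval by construction.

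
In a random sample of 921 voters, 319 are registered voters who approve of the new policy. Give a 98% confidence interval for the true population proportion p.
(0.310, 0.383)

Proportion CI:
p̂ = 319/921 = 0.34636
SE = √(p̂(1-p̂)/n) = √(0.34636 · 0.65364 / 921) = 0.01568

z* = 2.326
Margin = z* · SE = 2.326 · 0.01568 = 0.0365

CI: 0.34636 ± 0.0365 = (0.310, 0.383)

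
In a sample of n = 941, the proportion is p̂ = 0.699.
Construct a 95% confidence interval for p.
(0.670, 0.728)

Proportion CI:
SE = √(p̂(1-p̂)/n) = √(0.699 · 0.301 / 941) = 0.01495

z* = 1.960
Margin = z* · SE = 1.960 · 0.01495 = 0.0293

CI: 0.699 ± 0.0293 = (0.670, 0.728)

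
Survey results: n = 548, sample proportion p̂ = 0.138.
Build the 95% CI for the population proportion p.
(0.109, 0.167)

Proportion CI:
SE = √(p̂(1-p̂)/n) = √(0.138 · 0.862 / 548) = 0.01473

z* = 1.960
Margin = z* · SE = 1.960 · 0.01473 = 0.0289

CI: 0.138 ± 0.0289 = (0.109, 0.167)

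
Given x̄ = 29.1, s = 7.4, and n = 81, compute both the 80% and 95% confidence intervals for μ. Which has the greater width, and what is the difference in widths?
95% CI is wider by 1.15

df = 80
80% CI: t* = 1.292, (28.04, 30.16), width = 2 · t* · s/√n = 2.12
95% CI: t* = 1.990, (27.46, 30.74), width = 2 · t* · s/√n = 3.27

The 95% CI is wider by 3.27 - 2.12 = 1.15.
Higher confidence requires a wider interval.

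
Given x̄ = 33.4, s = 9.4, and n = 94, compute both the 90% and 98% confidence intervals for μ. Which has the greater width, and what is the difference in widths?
98% CI is wider by 1.37

df = 93
90% CI: t* = 1.661, (31.79, 35.01), width = 2 · t* · s/√n = 3.22
98% CI: t* = 2.367, (31.11, 35.69), width = 2 · t* · s/√n = 4.59

The 98% CI is wider by 4.59 - 3.22 = 1.37.
Higher confidence requires a wider interval.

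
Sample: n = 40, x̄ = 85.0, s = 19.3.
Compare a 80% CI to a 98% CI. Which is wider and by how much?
98% CI is wider by 6.85

df = 39
80% CI: t* = 1.304, (81.02, 88.98), width = 2 · t* · s/√n = 7.96
98% CI: t* = 2.426, (77.60, 92.40), width = 2 · t* · s/√n = 14.81

The 98% CI is wider by 14.81 - 7.96 = 6.85.
Higher confidence requires a wider interval.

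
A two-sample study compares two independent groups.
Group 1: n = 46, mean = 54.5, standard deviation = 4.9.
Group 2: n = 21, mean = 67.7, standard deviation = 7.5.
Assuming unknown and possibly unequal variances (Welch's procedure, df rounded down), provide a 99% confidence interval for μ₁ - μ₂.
(-18.14, -8.26)

Difference: x̄₁ - x̄₂ = -13.20
SE = √(s₁²/n₁ + s₂²/n₂) = √(4.9²/46 + 7.5²/21) = 1.7890
df = 28.08 → 28 (Welch–Satterthwaite, rounded down)
t* = 2.763

CI: -13.20 ± 2.763 · 1.7890 = -13.20 ± 4.94 = (-18.14, -8.26)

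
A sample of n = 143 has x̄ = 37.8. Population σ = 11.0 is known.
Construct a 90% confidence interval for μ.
(36.29, 39.31)

z-interval (σ known):
z* = 1.645 for 90% confidence

Margin of error = z* · σ/√n = 1.645 · 11.0/√143 = 1.51

CI: (37.8 - 1.51, 37.8 + 1.51) = (36.29, 39.31)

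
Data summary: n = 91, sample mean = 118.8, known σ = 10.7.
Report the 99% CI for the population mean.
(115.91, 121.69)

z-interval (σ known):
z* = 2.576 for 99% confidence

Margin of error = z* · σ/√n = 2.576 · 10.7/√91 = 2.89

CI: (118.8 - 2.89, 118.8 + 2.89) = (115.91, 121.69)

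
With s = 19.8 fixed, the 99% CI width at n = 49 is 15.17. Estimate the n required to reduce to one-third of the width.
n ≈ 441

CI width ∝ 1/√n
To reduce width by factor 3, need √n to grow by 3 → need 3² = 9 times as many samples.

Current: n = 49, width = 15.17
New: n = 441, width ≈ 4.88

Width reduced by factor of 15.17/4.88 = 3.11.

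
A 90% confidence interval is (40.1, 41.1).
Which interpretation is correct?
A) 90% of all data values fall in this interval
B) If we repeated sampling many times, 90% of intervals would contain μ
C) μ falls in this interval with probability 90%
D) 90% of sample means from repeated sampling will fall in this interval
B

A) Wrong — a CI is about the parameter μ, not individual data values.
B) Correct — this is the frequentist long-run coverage interpretation.
C) Wrong — μ is fixed; the randomness lives in the interval, not in μ.
D) Wrong — coverage applies to intervals containing μ, not to future x̄ values.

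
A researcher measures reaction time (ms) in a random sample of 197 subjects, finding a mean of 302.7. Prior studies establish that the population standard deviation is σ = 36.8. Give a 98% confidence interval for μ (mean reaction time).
(296.60, 308.80)

z-interval (σ known):
z* = 2.326 for 98% confidence

Margin of error = z* · σ/√n = 2.326 · 36.8/√197 = 6.10

CI: (302.7 - 6.10, 302.7 + 6.10) = (296.60, 308.80)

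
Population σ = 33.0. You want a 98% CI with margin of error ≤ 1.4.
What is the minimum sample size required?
n ≥ 3007

For margin E ≤ 1.4:
n ≥ (z* · σ / E)²
n ≥ (2.326 · 33.0 / 1.4)²
n ≥ 3006.02

Minimum n = 3007 (rounding up)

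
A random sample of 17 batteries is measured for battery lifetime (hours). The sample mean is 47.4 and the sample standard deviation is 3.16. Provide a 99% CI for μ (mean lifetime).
(45.16, 49.64)

t-interval (σ unknown):
df = n - 1 = 16
t* = 2.921 for 99% confidence

Margin of error = t* · s/√n = 2.921 · 3.16/√17 = 2.24

CI: (45.16, 49.64)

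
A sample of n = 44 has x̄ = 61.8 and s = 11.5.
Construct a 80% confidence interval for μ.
(59.54, 64.06)

t-interval (σ unknown):
df = n - 1 = 43
t* = 1.302 for 80% confidence

Margin of error = t* · s/√n = 1.302 · 11.5/√44 = 2.26

CI: (59.54, 64.06)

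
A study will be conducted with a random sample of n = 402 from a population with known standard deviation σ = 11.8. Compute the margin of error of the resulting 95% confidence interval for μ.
Margin of error = 1.15

Margin of error = z* · σ/√n
= 1.960 · 11.8/√402
= 1.960 · 11.8/20.0499
= 1.15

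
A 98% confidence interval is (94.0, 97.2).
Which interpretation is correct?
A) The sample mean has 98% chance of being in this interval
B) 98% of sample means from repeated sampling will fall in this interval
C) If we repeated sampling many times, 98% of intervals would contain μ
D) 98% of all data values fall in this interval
C

A) Wrong — x̄ is observed and sits in the interval by construction.
B) Wrong — coverage applies to intervals containing μ, not to future x̄ values.
C) Correct — this is the frequentist long-run coverage interpretation.
D) Wrong — a CI is about the parameter μ, not individual data values.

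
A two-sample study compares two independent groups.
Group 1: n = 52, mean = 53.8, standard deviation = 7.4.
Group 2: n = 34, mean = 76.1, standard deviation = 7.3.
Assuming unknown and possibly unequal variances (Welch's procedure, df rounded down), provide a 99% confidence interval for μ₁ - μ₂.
(-26.58, -18.02)

Difference: x̄₁ - x̄₂ = -22.30
SE = √(s₁²/n₁ + s₂²/n₂) = √(7.4²/52 + 7.3²/34) = 1.6188
df = 71.39 → 71 (Welch–Satterthwaite, rounded down)
t* = 2.647

CI: -22.30 ± 2.647 · 1.6188 = -22.30 ± 4.28 = (-26.58, -18.02)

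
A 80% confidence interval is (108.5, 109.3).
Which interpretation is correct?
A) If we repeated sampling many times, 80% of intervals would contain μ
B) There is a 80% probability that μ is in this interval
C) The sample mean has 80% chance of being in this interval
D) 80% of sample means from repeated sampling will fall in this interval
A

A) Correct — this is the frequentist long-run coverage interpretation.
B) Wrong — μ is fixed; the randomness lives in the interval, not in μ.
C) Wrong — x̄ is observed and sits in the interval by construction.
D) Wrong — coverage applies to intervals containing μ, not to future x̄ values.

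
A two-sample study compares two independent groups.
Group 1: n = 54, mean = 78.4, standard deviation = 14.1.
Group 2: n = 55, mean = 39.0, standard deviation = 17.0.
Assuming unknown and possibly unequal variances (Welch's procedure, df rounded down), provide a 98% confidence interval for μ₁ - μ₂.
(32.34, 46.46)

Difference: x̄₁ - x̄₂ = 39.40
SE = √(s₁²/n₁ + s₂²/n₂) = √(14.1²/54 + 17.0²/55) = 2.9893
df = 104.11 → 104 (Welch–Satterthwaite, rounded down)
t* = 2.363

CI: 39.40 ± 2.363 · 2.9893 = 39.40 ± 7.06 = (32.34, 46.46)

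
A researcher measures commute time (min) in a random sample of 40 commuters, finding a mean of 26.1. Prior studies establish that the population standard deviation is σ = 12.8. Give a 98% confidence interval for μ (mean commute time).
(21.39, 30.81)

z-interval (σ known):
z* = 2.326 for 98% confidence

Margin of error = z* · σ/√n = 2.326 · 12.8/√40 = 4.71

CI: (26.1 - 4.71, 26.1 + 4.71) = (21.39, 30.81)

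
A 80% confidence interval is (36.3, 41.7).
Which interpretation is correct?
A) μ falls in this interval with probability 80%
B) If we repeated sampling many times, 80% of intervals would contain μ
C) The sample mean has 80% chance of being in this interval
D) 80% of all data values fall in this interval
B

A) Wrong — μ is fixed; the randomness lives in the interval, not in μ.
B) Correct — this is the frequentist long-run coverage interpretation.
C) Wrong — x̄ is observed and sits in the interval by construction.
D) Wrong — a CI is about the parameter μ, not individual data values.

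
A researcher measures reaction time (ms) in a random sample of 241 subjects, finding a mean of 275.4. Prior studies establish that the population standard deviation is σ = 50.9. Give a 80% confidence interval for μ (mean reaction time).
(271.20, 279.60)

z-interval (σ known):
z* = 1.282 for 80% confidence

Margin of error = z* · σ/√n = 1.282 · 50.9/√241 = 4.20

CI: (275.4 - 4.20, 275.4 + 4.20) = (271.20, 279.60)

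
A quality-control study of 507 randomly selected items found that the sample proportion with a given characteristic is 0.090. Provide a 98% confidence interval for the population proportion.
(0.060, 0.120)

Proportion CI:
SE = √(p̂(1-p̂)/n) = √(0.090 · 0.910 / 507) = 0.01271

z* = 2.326
Margin = z* · SE = 2.326 · 0.01271 = 0.0296

CI: 0.090 ± 0.0296 = (0.060, 0.120)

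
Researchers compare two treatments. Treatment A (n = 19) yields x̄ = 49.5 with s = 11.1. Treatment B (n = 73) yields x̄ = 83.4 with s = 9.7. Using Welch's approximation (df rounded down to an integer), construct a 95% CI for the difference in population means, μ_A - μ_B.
(-39.64, -28.16)

Difference: x̄₁ - x̄₂ = -33.90
SE = √(s₁²/n₁ + s₂²/n₂) = √(11.1²/19 + 9.7²/73) = 2.7881
df = 25.61 → 25 (Welch–Satterthwaite, rounded down)
t* = 2.060

CI: -33.90 ± 2.060 · 2.7881 = -33.90 ± 5.74 = (-39.64, -28.16)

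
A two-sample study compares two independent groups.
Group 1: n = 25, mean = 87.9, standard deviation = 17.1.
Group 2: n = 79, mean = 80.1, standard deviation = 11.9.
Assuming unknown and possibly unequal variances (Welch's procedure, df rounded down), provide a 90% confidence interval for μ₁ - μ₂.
(1.57, 14.03)

Difference: x̄₁ - x̄₂ = 7.80
SE = √(s₁²/n₁ + s₂²/n₂) = √(17.1²/25 + 11.9²/79) = 3.6727
df = 31.69 → 31 (Welch–Satterthwaite, rounded down)
t* = 1.696

CI: 7.80 ± 1.696 · 3.6727 = 7.80 ± 6.23 = (1.57, 14.03)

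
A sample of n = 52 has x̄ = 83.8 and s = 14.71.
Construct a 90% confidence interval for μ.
(80.38, 87.22)

t-interval (σ unknown):
df = n - 1 = 51
t* = 1.675 for 90% confidence

Margin of error = t* · s/√n = 1.675 · 14.71/√52 = 3.42

CI: (80.38, 87.22)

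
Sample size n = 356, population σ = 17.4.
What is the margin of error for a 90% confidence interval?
Margin of error = 1.52

Margin of error = z* · σ/√n
= 1.645 · 17.4/√356
= 1.645 · 17.4/18.8680
= 1.52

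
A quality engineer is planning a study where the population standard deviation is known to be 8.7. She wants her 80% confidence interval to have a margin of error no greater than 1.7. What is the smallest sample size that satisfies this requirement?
n ≥ 44

For margin E ≤ 1.7:
n ≥ (z* · σ / E)²
n ≥ (1.282 · 8.7 / 1.7)²
n ≥ 43.04

Minimum n = 44 (rounding up)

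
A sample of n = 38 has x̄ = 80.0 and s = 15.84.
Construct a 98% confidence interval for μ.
(73.75, 86.25)

t-interval (σ unknown):
df = n - 1 = 37
t* = 2.431 for 98% confidence

Margin of error = t* · s/√n = 2.431 · 15.84/√38 = 6.25

CI: (73.75, 86.25)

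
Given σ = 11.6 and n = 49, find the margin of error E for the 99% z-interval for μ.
Margin of error = 4.27

Margin of error = z* · σ/√n
= 2.576 · 11.6/√49
= 2.576 · 11.6/7.0000
= 4.27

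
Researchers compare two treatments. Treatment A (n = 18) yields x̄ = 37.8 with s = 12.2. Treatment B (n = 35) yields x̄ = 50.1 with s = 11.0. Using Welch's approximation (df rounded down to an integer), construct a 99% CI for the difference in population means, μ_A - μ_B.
(-21.70, -2.90)

Difference: x̄₁ - x̄₂ = -12.30
SE = √(s₁²/n₁ + s₂²/n₂) = √(12.2²/18 + 11.0²/35) = 3.4243
df = 31.44 → 31 (Welch–Satterthwaite, rounded down)
t* = 2.744

CI: -12.30 ± 2.744 · 3.4243 = -12.30 ± 9.40 = (-21.70, -2.90)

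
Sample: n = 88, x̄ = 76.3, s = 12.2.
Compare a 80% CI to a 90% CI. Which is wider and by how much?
90% CI is wider by 0.97

df = 87
80% CI: t* = 1.291, (74.62, 77.98), width = 2 · t* · s/√n = 3.36
90% CI: t* = 1.663, (74.14, 78.46), width = 2 · t* · s/√n = 4.33

The 90% CI is wider by 4.33 - 3.36 = 0.97.
Higher confidence requires a wider interval.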